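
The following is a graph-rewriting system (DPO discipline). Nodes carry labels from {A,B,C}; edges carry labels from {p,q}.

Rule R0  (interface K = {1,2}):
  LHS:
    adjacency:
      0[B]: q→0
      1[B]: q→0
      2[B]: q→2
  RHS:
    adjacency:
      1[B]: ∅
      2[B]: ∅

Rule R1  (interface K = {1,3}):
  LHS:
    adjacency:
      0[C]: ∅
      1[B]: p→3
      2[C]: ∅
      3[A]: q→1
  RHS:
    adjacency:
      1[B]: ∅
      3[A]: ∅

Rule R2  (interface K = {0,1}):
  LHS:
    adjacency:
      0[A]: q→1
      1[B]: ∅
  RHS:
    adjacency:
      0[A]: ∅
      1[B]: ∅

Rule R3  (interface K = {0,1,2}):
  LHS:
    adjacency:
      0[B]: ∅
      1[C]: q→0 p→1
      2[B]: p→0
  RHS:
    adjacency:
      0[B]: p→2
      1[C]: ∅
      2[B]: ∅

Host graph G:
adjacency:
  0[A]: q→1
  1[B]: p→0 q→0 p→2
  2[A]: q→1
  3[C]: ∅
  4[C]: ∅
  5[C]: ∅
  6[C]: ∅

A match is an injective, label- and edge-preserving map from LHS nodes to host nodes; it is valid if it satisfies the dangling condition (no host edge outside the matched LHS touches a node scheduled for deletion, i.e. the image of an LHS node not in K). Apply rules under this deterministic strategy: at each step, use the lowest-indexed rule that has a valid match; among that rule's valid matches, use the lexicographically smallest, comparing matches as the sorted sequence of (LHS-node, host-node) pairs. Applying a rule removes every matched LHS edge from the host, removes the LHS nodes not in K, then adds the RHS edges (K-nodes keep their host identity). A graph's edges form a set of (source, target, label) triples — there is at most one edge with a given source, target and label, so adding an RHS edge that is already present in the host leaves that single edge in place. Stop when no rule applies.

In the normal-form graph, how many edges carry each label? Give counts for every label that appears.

Answer: q:1

Derivation:
[0] host  ⇒  7 nodes, 5 edges  {0-q->1 1-p->0 1-q->0 1-p->2 2-q->1}
[1] R1 @ {0↦3, 1↦1, 2↦4, 3↦0}  ⇒  5 nodes, 3 edges  {1-q->0 1-p->2 2-q->1}
[2] R1 @ {0↦5, 1↦1, 2↦6, 3↦2}  ⇒  3 nodes, 1 edges  {1-q->0}
halt: no rule applies after step 2
NF edges: [(1, 0, 'q')]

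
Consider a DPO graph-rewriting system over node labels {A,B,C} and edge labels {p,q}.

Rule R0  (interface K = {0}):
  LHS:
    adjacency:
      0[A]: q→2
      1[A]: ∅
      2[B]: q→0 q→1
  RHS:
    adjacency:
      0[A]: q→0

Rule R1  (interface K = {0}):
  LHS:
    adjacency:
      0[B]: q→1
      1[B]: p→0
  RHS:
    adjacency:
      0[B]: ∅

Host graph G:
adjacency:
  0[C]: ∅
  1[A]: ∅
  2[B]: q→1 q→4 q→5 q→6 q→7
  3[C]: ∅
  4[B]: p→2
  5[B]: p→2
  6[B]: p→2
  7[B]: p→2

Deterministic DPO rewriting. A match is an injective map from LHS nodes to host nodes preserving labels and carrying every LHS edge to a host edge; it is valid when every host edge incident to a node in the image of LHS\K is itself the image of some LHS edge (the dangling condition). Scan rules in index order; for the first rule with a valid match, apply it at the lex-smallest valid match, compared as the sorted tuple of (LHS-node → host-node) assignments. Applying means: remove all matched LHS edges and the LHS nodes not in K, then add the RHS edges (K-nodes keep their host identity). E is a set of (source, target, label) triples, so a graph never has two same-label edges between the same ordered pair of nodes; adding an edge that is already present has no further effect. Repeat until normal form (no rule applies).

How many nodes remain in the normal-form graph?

Answer: 4

Derivation:
initial: |V|=8 |E|=9  E = 2-q->1 2-q->4 2-q->5 2-q->6 2-q->7 4-p->2 5-p->2 6-p->2 7-p->2
step 1: apply R1 at {0↦2, 1↦4}  → |V|=7 |E|=7  E = 2-q->1 2-q->5 2-q->6 2-q->7 5-p->2 6-p->2 7-p->2
step 2: apply R1 at {0↦2, 1↦5}  → |V|=6 |E|=5  E = 2-q->1 2-q->6 2-q->7 6-p->2 7-p->2
step 3: apply R1 at {0↦2, 1↦6}  → |V|=5 |E|=3  E = 2-q->1 2-q->7 7-p->2
step 4: apply R1 at {0↦2, 1↦7}  → |V|=4 |E|=1  E = 2-q->1
final graph: no rule applies after step 4
NF nodes: {0:C, 1:A, 2:B, 3:C}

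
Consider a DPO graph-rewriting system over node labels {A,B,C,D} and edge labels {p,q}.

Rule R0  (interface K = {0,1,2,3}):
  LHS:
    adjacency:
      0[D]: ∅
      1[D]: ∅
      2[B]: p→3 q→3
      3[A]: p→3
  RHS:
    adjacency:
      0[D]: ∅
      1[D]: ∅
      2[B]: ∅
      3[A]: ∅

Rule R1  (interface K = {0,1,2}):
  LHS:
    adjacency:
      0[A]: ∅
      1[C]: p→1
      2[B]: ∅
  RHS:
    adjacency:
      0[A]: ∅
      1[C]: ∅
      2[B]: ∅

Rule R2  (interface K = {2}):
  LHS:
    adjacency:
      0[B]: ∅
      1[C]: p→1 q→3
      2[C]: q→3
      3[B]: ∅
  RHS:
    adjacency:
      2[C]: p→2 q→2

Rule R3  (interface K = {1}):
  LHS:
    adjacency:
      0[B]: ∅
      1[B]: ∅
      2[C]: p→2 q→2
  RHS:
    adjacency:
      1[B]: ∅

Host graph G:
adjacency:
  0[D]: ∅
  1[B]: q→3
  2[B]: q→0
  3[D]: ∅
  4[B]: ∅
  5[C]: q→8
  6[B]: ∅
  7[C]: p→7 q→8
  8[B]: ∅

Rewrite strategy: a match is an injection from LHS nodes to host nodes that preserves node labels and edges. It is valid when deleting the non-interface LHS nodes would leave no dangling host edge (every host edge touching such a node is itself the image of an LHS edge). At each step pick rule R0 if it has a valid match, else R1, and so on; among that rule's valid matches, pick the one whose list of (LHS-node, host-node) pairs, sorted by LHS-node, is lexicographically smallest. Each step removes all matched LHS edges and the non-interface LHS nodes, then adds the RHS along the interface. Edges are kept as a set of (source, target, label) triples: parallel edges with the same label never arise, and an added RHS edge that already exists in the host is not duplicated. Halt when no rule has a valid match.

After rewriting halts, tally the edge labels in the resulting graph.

initial: |V|=9 |E|=5  E = 1-q->3 2-q->0 5-q->8 7-p->7 7-q->8
step 1: apply R2 at {0↦4, 1↦7, 2↦5, 3↦8}  → |V|=6 |E|=4  E = 1-q->3 2-q->0 5-p->5 5-q->5
step 2: apply R3 at {0↦6, 1↦1, 2↦5}  → |V|=4 |E|=2  E = 1-q->3 2-q->0
normal form: no rule applies after step 2
NF edges: [(1, 3, 'q'), (2, 0, 'q')]

Answer: q:2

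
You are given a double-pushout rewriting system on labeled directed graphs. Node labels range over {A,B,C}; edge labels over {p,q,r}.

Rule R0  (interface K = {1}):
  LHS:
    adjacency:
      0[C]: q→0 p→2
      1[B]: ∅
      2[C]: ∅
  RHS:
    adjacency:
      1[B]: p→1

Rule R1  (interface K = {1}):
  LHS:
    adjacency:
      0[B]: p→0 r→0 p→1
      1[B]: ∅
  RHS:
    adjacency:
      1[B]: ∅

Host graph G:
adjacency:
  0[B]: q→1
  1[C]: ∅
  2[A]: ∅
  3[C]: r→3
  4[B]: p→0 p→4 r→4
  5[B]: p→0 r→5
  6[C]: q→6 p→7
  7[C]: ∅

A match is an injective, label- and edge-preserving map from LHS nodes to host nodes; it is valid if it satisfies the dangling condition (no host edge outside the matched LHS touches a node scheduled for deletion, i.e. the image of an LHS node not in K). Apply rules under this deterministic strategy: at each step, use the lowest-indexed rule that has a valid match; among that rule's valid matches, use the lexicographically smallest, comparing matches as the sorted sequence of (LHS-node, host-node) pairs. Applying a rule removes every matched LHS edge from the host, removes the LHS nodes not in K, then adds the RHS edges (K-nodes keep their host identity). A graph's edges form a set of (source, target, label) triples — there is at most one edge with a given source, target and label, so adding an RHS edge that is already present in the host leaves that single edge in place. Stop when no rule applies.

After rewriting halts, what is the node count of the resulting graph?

start.  V:8 E:9  edges: 0-q->1 3-r->3 4-p->0 4-p->4 4-r->4 5-p->0 5-r->5 6-q->6 6-p->7
1. fire R0 via {0↦6, 1↦0, 2↦7}  →  V:6 E:8  edges: 0-p->0 0-q->1 3-r->3 4-p->0 4-p->4 4-r->4 5-p->0 5-r->5
2. fire R1 via {0↦4, 1↦0}  →  V:5 E:5  edges: 0-p->0 0-q->1 3-r->3 5-p->0 5-r->5
halt: no rule applies after step 2
NF nodes: {0:B, 1:C, 2:A, 3:C, 5:B}

Answer: 5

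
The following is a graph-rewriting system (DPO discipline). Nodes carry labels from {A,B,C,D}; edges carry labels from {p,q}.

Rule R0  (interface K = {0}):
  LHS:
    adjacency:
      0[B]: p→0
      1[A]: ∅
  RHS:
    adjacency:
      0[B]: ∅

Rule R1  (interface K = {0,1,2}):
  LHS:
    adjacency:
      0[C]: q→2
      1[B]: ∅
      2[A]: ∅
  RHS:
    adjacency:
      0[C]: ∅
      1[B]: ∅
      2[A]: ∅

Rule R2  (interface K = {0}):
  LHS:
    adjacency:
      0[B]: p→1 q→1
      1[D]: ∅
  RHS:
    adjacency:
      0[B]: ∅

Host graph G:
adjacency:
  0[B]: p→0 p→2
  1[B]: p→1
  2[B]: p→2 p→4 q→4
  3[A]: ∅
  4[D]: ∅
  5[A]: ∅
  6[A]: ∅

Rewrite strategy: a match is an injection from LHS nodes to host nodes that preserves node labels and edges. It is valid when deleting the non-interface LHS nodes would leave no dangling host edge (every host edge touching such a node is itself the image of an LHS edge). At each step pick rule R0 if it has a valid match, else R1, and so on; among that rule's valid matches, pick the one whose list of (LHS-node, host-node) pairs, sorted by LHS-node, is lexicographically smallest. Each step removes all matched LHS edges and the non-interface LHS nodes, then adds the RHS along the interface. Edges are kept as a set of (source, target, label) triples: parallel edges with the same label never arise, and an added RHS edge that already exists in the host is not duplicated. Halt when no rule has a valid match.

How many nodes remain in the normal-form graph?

Answer: 3

Derivation:
[0] host  ⇒  7 nodes, 6 edges  {0-p->0 0-p->2 1-p->1 2-p->2 2-p->4 2-q->4}
[1] R0 @ {0↦0, 1↦3}  ⇒  6 nodes, 5 edges  {0-p->2 1-p->1 2-p->2 2-p->4 2-q->4}
[2] R0 @ {0↦1, 1↦5}  ⇒  5 nodes, 4 edges  {0-p->2 2-p->2 2-p->4 2-q->4}
[3] R0 @ {0↦2, 1↦6}  ⇒  4 nodes, 3 edges  {0-p->2 2-p->4 2-q->4}
[4] R2 @ {0↦2, 1↦4}  ⇒  3 nodes, 1 edges  {0-p->2}
normal form: no rule applies after step 4
NF nodes: {0:B, 1:B, 2:B}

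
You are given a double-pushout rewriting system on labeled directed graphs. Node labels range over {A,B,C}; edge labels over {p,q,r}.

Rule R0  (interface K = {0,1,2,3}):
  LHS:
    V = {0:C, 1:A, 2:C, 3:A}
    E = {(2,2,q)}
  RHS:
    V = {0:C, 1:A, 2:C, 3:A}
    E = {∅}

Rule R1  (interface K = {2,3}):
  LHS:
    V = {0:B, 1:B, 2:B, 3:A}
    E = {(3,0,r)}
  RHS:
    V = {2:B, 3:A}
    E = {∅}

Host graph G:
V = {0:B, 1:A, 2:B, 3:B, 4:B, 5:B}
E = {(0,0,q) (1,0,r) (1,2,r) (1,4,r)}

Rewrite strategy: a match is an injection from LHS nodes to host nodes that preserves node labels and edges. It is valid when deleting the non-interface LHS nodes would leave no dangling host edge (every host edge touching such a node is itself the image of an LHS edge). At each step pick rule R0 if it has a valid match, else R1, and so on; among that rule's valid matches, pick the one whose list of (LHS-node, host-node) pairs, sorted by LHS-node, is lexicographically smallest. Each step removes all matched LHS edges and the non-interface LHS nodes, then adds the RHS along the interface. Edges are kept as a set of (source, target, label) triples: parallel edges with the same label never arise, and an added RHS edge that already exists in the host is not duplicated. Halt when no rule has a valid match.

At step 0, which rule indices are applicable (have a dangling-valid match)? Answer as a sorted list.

Answer: [R1]

Derivation:
R0: no valid match — LHS pattern not found
R1: 12 valid matches — {0↦2, 1↦3, 2↦0, 3↦1}, {0↦2, 1↦3, 2↦4, 3↦1}, {0↦2, 1↦3, 2↦5, 3↦1} (+9 more)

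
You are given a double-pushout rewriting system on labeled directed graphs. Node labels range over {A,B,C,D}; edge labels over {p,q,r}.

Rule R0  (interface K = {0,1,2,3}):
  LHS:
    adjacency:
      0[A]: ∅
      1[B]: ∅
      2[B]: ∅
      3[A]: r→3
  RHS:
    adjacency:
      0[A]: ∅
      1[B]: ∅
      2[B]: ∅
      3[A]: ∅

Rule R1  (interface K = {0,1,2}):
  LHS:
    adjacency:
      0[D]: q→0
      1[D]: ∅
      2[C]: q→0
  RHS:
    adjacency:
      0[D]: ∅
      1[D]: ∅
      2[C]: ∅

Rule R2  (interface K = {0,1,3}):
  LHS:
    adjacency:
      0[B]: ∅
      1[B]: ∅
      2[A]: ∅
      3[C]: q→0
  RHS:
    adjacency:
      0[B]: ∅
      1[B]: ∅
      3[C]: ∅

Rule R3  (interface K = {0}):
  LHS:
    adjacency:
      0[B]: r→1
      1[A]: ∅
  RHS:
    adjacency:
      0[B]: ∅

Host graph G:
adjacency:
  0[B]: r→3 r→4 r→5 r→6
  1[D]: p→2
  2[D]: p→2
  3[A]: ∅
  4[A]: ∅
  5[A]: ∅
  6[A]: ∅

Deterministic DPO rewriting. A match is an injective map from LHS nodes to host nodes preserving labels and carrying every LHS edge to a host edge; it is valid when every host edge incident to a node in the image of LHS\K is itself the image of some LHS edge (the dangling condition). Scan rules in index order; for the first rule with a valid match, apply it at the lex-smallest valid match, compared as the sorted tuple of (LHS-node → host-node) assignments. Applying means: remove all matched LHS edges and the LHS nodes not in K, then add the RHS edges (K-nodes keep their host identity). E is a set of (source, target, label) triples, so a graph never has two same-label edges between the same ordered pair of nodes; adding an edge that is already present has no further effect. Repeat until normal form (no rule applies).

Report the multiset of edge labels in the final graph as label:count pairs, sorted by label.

Answer: p:2

Derivation:
start.  V:7 E:6  edges: 0-r->3 0-r->4 0-r->5 0-r->6 1-p->2 2-p->2
1. fire R3 via {0↦0, 1↦3}  →  V:6 E:5  edges: 0-r->4 0-r->5 0-r->6 1-p->2 2-p->2
2. fire R3 via {0↦0, 1↦4}  →  V:5 E:4  edges: 0-r->5 0-r->6 1-p->2 2-p->2
3. fire R3 via {0↦0, 1↦5}  →  V:4 E:3  edges: 0-r->6 1-p->2 2-p->2
4. fire R3 via {0↦0, 1↦6}  →  V:3 E:2  edges: 1-p->2 2-p->2
halt: no rule applies after step 4
NF edges: [(1, 2, 'p'), (2, 2, 'p')]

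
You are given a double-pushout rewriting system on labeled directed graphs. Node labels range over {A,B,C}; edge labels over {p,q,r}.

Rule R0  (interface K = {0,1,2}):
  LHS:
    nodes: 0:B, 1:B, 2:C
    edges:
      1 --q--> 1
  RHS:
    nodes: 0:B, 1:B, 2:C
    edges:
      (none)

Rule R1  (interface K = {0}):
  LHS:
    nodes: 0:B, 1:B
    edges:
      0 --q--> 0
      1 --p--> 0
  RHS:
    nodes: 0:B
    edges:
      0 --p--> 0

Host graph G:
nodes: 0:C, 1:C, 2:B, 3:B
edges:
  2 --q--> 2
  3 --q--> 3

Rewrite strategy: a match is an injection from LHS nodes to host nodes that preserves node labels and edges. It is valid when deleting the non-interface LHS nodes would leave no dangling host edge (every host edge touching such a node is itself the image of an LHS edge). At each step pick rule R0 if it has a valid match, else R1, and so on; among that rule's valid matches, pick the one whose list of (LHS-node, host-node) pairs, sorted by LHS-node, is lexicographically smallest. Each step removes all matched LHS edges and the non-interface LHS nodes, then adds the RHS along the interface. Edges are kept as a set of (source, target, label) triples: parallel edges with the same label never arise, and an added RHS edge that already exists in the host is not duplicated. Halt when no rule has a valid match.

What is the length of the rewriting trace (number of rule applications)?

initial: |V|=4 |E|=2  E = 2-q->2 3-q->3
step 1: apply R0 at {0↦2, 1↦3, 2↦0}  → |V|=4 |E|=1  E = 2-q->2
step 2: apply R0 at {0↦3, 1↦2, 2↦0}  → |V|=4 |E|=0  E = ∅
halt: no rule applies after step 2

Answer: 2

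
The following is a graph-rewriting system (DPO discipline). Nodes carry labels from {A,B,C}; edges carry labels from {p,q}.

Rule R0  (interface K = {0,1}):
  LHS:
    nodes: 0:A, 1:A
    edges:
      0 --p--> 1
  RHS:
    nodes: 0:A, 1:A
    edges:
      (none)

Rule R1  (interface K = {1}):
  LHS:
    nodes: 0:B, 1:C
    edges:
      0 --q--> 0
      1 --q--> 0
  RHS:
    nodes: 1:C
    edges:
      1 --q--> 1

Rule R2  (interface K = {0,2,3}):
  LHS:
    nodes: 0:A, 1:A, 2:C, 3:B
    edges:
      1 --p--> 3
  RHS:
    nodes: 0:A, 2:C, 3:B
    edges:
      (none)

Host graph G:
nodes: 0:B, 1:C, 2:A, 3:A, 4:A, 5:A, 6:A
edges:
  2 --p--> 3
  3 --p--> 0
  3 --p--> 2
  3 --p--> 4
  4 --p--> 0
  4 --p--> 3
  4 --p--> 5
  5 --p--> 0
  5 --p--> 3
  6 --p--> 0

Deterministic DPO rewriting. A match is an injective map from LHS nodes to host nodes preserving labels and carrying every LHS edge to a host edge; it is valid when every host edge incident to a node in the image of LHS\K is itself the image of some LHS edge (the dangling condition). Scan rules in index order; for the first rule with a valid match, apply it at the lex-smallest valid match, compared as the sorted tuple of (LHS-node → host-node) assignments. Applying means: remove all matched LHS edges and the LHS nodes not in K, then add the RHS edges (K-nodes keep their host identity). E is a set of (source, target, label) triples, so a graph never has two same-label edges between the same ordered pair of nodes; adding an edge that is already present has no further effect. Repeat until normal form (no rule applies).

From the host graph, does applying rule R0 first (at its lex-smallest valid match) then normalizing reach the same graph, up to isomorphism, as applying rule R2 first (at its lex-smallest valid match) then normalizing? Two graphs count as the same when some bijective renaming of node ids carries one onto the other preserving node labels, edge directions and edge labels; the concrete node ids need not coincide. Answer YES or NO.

branch R0-first: apply at {0↦2, 1↦3} → |E|=9, then 9 more step(s) → NF |V|=3 |E|=0 V={0:B, 1:C, 2:A} E=∅
branch R2-first: apply at {0↦2, 1↦6, 2↦1, 3↦0} → |E|=9, then 9 more step(s) → NF |V|=3 |E|=0 V={0:B, 1:C, 2:A} E=∅
graphs isomorphic (equal up to label-preserving node renaming)

Answer: YES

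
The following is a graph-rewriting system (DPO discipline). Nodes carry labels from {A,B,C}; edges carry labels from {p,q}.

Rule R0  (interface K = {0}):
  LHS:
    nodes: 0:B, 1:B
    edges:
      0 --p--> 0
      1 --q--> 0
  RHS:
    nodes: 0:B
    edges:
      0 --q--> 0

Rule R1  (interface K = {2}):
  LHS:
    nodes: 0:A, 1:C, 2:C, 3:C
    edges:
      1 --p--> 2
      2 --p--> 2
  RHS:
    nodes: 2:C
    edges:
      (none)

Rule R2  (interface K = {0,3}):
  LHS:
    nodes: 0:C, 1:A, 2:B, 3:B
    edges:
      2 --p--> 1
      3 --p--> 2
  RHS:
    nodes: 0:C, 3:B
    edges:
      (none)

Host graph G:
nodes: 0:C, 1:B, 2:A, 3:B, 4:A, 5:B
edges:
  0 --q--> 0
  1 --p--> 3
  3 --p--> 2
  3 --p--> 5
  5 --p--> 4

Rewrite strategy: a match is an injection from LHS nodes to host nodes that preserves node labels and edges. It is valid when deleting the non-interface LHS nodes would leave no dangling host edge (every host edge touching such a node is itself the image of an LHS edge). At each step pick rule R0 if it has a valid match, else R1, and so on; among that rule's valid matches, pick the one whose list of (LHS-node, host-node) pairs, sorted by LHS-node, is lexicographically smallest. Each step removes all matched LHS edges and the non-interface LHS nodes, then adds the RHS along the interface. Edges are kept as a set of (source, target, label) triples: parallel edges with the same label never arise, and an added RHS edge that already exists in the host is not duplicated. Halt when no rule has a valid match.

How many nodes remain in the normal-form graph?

initial: |V|=6 |E|=5  E = 0-q->0 1-p->3 3-p->2 3-p->5 5-p->4
step 1: apply R2 at {0↦0, 1↦4, 2↦5, 3↦3}  → |V|=4 |E|=3  E = 0-q->0 1-p->3 3-p->2
step 2: apply R2 at {0↦0, 1↦2, 2↦3, 3↦1}  → |V|=2 |E|=1  E = 0-q->0
normal form: no rule applies after step 2
NF nodes: {0:C, 1:B}

Answer: 2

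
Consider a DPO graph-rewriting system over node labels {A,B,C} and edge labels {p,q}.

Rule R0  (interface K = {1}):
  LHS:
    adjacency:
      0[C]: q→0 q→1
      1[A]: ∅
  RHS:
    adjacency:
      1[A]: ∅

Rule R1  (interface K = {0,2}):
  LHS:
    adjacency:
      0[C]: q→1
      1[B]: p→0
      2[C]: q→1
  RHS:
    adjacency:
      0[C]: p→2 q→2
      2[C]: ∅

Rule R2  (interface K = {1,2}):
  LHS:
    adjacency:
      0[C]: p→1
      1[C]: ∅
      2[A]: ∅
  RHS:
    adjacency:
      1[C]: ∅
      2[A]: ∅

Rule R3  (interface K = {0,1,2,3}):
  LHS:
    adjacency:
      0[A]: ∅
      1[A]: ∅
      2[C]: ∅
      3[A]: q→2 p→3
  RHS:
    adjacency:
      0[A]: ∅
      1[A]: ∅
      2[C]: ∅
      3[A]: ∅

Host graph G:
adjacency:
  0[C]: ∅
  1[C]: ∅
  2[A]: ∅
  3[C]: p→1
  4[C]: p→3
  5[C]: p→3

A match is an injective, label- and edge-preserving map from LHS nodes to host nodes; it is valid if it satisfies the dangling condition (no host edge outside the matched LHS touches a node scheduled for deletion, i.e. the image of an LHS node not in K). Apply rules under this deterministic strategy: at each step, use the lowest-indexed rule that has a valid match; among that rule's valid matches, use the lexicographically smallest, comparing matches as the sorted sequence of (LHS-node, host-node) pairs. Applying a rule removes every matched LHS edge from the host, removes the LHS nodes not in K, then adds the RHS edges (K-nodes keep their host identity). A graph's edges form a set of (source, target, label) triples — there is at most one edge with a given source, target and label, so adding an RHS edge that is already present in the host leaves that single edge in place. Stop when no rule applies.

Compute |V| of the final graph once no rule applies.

Answer: 3

Rewrite trace:
initial: |V|=6 |E|=3  E = 3-p->1 4-p->3 5-p->3
step 1: apply R2 at {0↦4, 1↦3, 2↦2}  → |V|=5 |E|=2  E = 3-p->1 5-p->3
step 2: apply R2 at {0↦5, 1↦3, 2↦2}  → |V|=4 |E|=1  E = 3-p->1
step 3: apply R2 at {0↦3, 1↦1, 2↦2}  → |V|=3 |E|=0  E = ∅
halt: no rule applies after step 3
NF nodes: {0:C, 1:C, 2:A}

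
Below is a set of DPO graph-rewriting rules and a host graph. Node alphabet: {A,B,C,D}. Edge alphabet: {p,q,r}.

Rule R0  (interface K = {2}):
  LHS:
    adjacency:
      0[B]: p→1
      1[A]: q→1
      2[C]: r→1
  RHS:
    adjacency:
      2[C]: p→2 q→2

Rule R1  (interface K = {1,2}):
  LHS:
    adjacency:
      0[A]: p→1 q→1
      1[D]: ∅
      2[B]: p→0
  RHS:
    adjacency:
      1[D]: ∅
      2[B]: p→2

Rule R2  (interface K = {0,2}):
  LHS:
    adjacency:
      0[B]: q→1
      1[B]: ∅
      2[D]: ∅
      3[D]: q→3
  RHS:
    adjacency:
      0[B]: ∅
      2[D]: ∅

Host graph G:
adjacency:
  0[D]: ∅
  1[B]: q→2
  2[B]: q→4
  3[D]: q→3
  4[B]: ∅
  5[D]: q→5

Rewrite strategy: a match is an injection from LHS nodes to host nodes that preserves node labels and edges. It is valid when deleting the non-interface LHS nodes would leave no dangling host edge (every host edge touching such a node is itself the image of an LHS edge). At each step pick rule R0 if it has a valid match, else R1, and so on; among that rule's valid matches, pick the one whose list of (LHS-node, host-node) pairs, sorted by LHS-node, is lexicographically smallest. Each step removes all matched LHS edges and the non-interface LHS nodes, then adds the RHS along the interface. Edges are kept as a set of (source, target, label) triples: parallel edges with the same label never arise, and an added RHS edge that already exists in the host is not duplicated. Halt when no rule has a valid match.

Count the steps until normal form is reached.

initial: |V|=6 |E|=4  E = 1-q->2 2-q->4 3-q->3 5-q->5
step 1: apply R2 at {0↦2, 1↦4, 2↦0, 3↦3}  → |V|=4 |E|=2  E = 1-q->2 5-q->5
step 2: apply R2 at {0↦1, 1↦2, 2↦0, 3↦5}  → |V|=2 |E|=0  E = ∅
final graph: no rule applies after step 2

Answer: 2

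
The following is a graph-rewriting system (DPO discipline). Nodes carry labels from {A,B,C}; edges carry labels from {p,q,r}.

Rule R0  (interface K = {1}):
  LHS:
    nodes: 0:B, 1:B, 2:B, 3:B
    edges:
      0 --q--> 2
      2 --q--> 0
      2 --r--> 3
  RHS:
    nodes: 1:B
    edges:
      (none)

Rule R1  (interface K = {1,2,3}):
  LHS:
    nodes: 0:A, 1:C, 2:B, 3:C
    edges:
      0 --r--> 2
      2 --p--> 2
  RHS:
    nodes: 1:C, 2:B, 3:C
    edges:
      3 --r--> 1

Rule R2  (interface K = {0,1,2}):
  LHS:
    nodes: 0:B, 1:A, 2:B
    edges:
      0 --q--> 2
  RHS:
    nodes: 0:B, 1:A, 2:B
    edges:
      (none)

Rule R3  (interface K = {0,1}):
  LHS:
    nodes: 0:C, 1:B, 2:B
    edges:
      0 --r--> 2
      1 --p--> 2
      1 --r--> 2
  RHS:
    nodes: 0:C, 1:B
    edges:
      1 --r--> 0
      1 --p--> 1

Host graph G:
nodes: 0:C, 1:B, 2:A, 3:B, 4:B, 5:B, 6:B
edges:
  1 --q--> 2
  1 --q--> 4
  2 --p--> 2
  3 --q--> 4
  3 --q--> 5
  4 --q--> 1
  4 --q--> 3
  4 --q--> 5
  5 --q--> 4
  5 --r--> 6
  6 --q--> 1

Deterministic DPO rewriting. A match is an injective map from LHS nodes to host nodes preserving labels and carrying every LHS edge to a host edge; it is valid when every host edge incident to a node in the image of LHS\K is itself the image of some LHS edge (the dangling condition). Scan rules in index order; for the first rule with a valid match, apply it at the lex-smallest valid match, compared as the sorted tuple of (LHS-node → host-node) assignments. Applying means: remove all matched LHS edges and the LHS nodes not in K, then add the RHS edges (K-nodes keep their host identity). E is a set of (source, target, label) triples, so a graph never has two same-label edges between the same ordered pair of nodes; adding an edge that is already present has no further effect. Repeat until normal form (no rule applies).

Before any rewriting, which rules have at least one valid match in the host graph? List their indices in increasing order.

R0: no valid match — 2 raw matches, all fail dangling condition
R1: no valid match — LHS pattern not found
R2: 8 valid matches — {0↦1, 1↦2, 2↦4}, {0↦3, 1↦2, 2↦4}, {0↦3, 1↦2, 2↦5} (+5 more)
R3: no valid match — LHS pattern not found

Answer: [R2]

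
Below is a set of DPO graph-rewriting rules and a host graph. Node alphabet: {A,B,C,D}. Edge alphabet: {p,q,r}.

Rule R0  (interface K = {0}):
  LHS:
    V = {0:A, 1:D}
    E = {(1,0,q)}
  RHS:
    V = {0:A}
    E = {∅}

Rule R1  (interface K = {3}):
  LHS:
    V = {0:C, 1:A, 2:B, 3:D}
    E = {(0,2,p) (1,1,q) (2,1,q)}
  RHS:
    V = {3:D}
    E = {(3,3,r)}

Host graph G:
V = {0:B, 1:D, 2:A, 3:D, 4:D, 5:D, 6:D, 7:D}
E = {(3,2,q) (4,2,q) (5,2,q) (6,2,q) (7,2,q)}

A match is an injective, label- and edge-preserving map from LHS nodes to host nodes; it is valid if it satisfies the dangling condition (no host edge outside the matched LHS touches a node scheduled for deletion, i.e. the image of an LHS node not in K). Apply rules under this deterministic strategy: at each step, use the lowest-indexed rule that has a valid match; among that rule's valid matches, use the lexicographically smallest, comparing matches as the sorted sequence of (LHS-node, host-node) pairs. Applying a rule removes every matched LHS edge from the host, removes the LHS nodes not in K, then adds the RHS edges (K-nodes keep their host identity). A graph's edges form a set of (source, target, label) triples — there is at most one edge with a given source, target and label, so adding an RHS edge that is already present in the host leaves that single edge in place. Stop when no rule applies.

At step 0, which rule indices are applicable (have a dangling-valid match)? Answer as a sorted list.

R0: 5 valid matches — {0↦2, 1↦3}, {0↦2, 1↦4}, {0↦2, 1↦5} (+2 more)
R1: no valid match — LHS pattern not found

Answer: [R0]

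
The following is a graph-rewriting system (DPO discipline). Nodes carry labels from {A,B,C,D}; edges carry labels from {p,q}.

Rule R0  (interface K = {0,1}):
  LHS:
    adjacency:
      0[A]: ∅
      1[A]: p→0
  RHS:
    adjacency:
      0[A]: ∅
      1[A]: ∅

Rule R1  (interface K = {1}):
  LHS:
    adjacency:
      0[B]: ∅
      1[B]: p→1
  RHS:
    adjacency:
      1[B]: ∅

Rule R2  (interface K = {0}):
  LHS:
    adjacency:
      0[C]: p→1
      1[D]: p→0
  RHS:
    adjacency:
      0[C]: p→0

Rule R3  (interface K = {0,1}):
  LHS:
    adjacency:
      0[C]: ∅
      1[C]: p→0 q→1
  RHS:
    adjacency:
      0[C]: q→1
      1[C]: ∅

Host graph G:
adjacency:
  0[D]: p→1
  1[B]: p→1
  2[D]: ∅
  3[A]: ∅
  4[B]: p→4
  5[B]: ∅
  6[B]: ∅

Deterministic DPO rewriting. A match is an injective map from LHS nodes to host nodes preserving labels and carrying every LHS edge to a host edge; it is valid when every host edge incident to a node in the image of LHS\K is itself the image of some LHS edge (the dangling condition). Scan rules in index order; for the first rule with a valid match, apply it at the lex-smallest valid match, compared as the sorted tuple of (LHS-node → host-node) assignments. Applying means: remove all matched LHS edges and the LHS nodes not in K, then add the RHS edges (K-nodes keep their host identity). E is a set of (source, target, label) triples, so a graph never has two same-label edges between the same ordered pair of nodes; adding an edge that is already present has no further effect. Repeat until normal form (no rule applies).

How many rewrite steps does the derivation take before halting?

Answer: 2

Rewrite trace:
start.  V:7 E:3  edges: 0-p->1 1-p->1 4-p->4
1. fire R1 via {0↦5, 1↦1}  →  V:6 E:2  edges: 0-p->1 4-p->4
2. fire R1 via {0↦6, 1↦4}  →  V:5 E:1  edges: 0-p->1
halt: no rule applies after step 2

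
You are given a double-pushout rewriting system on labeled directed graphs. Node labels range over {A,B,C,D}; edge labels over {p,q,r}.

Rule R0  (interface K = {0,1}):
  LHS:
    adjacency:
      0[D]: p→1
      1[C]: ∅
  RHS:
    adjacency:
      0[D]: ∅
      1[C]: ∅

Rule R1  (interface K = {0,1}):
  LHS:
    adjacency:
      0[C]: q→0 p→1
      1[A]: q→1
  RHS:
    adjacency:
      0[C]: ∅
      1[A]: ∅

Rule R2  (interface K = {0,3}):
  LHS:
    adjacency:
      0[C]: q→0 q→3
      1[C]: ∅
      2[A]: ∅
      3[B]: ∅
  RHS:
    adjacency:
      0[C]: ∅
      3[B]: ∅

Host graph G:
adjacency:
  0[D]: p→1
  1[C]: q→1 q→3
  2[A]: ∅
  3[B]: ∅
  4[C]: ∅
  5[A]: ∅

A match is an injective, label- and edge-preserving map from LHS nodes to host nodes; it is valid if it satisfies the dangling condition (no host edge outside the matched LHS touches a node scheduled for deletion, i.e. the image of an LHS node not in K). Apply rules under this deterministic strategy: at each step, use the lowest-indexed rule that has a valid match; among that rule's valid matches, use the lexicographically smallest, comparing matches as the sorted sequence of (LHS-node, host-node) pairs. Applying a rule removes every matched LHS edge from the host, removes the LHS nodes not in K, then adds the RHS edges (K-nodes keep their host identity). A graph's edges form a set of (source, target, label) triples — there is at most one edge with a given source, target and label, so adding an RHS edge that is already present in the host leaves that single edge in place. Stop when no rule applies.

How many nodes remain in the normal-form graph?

start.  V:6 E:3  edges: 0-p->1 1-q->1 1-q->3
1. fire R0 via {0↦0, 1↦1}  →  V:6 E:2  edges: 1-q->1 1-q->3
2. fire R2 via {0↦1, 1↦4, 2↦2, 3↦3}  →  V:4 E:0  edges: ∅
normal form: no rule applies after step 2
NF nodes: {0:D, 1:C, 3:B, 5:A}

Answer: 4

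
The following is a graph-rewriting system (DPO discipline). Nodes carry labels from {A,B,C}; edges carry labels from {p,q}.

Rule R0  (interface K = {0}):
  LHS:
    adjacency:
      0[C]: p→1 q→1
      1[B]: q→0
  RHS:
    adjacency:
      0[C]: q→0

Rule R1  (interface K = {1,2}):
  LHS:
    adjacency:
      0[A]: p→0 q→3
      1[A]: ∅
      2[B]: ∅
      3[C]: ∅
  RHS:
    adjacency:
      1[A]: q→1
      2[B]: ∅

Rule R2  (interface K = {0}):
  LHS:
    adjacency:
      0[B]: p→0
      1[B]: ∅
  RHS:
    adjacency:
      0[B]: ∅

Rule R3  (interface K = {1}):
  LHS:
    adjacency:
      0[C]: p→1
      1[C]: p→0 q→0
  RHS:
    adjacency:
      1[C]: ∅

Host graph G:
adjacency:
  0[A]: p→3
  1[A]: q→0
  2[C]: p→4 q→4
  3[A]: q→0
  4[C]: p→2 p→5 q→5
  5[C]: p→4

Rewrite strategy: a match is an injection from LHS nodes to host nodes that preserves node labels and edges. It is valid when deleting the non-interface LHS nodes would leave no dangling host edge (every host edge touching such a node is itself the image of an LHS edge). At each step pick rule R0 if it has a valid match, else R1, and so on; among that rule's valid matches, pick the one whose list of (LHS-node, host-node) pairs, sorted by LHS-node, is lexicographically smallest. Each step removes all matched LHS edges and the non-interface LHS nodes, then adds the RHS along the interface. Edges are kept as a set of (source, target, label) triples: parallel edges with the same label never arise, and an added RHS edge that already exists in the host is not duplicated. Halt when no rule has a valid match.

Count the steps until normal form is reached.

Answer: 2

Derivation:
initial: |V|=6 |E|=9  E = 0-p->3 1-q->0 2-p->4 2-q->4 3-q->0 4-p->2 4-p->5 4-q->5 5-p->4
step 1: apply R3 at {0↦5, 1↦4}  → |V|=5 |E|=6  E = 0-p->3 1-q->0 2-p->4 2-q->4 3-q->0 4-p->2
step 2: apply R3 at {0↦4, 1↦2}  → |V|=4 |E|=3  E = 0-p->3 1-q->0 3-q->0
halt: no rule applies after step 2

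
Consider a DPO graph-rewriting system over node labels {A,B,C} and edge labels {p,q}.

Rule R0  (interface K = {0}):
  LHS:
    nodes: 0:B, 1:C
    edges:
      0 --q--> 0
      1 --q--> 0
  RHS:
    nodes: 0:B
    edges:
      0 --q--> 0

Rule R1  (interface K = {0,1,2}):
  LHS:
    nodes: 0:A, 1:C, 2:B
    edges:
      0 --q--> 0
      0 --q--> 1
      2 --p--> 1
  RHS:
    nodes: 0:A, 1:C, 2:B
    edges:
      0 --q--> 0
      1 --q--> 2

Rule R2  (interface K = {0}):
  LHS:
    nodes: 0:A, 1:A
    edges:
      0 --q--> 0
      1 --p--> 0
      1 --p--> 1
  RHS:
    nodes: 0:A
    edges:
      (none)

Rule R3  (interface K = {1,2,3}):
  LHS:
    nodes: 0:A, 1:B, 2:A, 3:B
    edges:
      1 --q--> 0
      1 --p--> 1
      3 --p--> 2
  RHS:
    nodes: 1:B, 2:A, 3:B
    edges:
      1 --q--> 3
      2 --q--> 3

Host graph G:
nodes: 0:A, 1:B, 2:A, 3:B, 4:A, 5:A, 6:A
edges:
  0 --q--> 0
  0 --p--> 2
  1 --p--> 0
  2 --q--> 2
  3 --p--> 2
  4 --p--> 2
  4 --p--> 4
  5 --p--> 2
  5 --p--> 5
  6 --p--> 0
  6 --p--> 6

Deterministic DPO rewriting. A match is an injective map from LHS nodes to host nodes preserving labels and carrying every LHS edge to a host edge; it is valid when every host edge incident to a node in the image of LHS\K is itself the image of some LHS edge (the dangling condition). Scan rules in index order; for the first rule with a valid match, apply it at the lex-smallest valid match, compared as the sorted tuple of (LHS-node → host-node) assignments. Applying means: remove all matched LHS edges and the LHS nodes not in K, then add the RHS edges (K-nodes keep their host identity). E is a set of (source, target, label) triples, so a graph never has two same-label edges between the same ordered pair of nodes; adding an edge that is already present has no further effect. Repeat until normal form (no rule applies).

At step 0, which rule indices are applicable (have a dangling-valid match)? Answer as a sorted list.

R0: no valid match — LHS pattern not found
R1: no valid match — LHS pattern not found
R2: 3 valid matches — {0↦0, 1↦6}, {0↦2, 1↦4}, {0↦2, 1↦5}
R3: no valid match — LHS pattern not found

Answer: [R2]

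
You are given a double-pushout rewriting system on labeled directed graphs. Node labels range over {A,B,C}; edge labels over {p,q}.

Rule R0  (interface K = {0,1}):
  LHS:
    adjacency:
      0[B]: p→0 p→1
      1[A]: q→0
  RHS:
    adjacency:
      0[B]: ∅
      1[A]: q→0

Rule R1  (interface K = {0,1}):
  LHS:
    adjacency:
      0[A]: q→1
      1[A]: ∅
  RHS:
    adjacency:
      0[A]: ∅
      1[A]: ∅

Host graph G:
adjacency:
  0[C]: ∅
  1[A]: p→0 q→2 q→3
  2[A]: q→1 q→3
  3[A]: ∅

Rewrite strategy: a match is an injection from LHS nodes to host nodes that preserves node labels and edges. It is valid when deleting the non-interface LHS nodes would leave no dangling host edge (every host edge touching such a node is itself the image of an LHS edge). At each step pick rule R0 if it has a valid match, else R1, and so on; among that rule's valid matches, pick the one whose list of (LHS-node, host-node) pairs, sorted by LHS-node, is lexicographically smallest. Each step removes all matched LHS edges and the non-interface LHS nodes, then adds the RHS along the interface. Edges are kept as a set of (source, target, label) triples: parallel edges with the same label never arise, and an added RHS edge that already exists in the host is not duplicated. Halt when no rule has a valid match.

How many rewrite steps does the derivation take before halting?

Answer: 4

Rewrite trace:
initial: |V|=4 |E|=5  E = 1-p->0 1-q->2 1-q->3 2-q->1 2-q->3
step 1: apply R1 at {0↦1, 1↦2}  → |V|=4 |E|=4  E = 1-p->0 1-q->3 2-q->1 2-q->3
step 2: apply R1 at {0↦1, 1↦3}  → |V|=4 |E|=3  E = 1-p->0 2-q->1 2-q->3
step 3: apply R1 at {0↦2, 1↦1}  → |V|=4 |E|=2  E = 1-p->0 2-q->3
step 4: apply R1 at {0↦2, 1↦3}  → |V|=4 |E|=1  E = 1-p->0
normal form: no rule applies after step 4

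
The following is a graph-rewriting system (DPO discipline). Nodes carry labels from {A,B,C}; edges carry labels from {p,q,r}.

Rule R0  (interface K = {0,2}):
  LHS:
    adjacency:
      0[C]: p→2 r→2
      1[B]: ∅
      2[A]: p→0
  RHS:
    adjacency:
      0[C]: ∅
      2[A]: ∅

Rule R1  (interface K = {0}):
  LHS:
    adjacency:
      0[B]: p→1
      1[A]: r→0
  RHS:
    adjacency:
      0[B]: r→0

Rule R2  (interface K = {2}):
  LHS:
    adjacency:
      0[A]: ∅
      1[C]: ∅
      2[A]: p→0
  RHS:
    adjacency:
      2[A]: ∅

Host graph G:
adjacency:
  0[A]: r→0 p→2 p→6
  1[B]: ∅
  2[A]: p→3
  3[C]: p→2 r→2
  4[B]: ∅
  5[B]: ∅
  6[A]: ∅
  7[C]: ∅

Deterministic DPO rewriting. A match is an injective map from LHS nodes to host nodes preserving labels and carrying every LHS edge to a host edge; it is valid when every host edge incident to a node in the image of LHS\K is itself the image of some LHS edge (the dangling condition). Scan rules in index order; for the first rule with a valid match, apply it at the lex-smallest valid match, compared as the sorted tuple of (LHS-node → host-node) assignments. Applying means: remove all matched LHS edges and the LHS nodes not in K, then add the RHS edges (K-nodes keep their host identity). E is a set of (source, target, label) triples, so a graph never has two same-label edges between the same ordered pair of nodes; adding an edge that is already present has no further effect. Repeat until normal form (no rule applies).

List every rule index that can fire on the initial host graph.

Answer: [R0,R2]

Steps:
R0: 3 valid matches — {0↦3, 1↦1, 2↦2}, {0↦3, 1↦4, 2↦2}, {0↦3, 1↦5, 2↦2}
R1: no valid match — LHS pattern not found
R2: 1 valid match — {0↦6, 1↦7, 2↦0}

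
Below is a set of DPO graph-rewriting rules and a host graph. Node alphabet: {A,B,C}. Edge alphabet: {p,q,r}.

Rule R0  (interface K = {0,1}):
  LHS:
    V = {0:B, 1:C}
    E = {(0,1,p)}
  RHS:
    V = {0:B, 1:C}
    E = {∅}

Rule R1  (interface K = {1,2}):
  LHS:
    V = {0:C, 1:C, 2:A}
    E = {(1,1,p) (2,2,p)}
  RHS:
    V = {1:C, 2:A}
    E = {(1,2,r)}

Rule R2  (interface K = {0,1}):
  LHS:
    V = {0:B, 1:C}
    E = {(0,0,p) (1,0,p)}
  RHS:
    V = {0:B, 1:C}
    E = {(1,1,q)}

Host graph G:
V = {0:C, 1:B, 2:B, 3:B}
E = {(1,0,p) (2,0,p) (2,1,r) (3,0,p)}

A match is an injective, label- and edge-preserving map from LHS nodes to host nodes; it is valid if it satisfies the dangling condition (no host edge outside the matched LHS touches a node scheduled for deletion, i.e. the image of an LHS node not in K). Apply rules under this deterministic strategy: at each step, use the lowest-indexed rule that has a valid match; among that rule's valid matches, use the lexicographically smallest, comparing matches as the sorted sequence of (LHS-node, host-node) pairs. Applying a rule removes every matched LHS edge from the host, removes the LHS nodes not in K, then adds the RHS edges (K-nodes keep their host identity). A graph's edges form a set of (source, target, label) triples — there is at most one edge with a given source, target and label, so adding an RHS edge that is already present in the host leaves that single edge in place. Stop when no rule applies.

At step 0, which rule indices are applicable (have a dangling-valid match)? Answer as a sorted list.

Answer: [R0]

Steps:
R0: 3 valid matches — {0↦1, 1↦0}, {0↦2, 1↦0}, {0↦3, 1↦0}
R1: no valid match — LHS pattern not found
R2: no valid match — LHS pattern not found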